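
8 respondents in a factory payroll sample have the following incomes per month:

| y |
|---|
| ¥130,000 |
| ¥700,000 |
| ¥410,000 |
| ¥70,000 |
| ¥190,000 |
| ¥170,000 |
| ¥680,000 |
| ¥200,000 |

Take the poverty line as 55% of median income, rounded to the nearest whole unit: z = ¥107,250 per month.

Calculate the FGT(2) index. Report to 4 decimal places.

0.0151

Below z: ¥70,000 (q = 1 of N = 8).
Gap ratios (z−y)/z: (107250−70000)/107250 = 0.3473.
Squared: 0.1206.
Sum = 0.120631; P₂ = 0.120631 / 8 = 0.0151.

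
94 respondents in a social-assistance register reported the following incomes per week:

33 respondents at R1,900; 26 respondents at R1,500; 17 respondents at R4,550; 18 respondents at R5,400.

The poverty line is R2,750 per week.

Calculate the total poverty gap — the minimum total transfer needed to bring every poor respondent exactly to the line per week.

Poor units: 26×R1,500, 33×R1,900 (q = 59 of N = 94).
Individual gaps: 26×(2750−1500) = 32500; 33×(2750−1900) = 28050.
Aggregate gap = R60,550.

R60,550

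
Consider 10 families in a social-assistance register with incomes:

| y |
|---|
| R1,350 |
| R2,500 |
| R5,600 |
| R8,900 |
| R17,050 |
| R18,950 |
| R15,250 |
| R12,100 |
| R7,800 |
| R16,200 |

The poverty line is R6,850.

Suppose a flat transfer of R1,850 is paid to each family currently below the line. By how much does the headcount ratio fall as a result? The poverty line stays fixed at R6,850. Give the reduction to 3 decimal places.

0.100

Before: below the line — R1,350, R2,500, R5,600; headcount ratio = 0.30000.
After the R1,850 transfer: below the line — R3,200, R4,350; headcount ratio = 0.20000.
Reduction = 0.30000 − 0.20000 = 0.100.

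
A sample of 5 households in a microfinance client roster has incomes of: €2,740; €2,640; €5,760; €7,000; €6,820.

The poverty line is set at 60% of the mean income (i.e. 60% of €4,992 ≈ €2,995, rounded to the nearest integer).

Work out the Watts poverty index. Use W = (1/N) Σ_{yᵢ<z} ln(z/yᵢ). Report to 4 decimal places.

0.0430

Incomes under z: €2,640, €2,740 (q = 2 of N = 5).
Log gaps: ln(2995/2640) = 0.1262; ln(2995/2740) = 0.0890.
W = 0.215152 / 5 = 0.0430.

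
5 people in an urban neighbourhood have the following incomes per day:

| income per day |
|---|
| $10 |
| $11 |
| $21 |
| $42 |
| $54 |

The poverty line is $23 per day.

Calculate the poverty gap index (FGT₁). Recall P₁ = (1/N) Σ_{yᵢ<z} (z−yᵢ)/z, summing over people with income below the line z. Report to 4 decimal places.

0.2348

Incomes under z: $10, $11, $21 (q = 3 of N = 5).
Normalized shortfalls: (23−10)/23 = 0.5652; (23−11)/23 = 0.5217; (23−21)/23 = 0.0870.
Σ = 1.173913. Dividing by the full population N = 5 gives P₁ = 0.2348.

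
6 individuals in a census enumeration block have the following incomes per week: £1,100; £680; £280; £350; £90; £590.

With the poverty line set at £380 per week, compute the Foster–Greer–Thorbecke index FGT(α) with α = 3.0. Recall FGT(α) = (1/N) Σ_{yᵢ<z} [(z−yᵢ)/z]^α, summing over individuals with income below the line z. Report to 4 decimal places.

0.0772

Below z: £90, £280, £350 (q = 3 of N = 6).
Relative gaps: (380−90)/380 = 0.7632; (380−280)/380 = 0.2632; (380−350)/380 = 0.0789.
Raised to α = 3.0: 0.44447; 0.01822; 0.00049.
Sum = 0.463187; FGT(3.0) = 0.463187 / 6 = 0.0772.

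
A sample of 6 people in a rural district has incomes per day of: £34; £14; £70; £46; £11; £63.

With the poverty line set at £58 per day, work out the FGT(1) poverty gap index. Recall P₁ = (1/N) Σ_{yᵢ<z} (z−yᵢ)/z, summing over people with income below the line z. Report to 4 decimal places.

Incomes under z: £11, £14, £34, £46 (q = 4 of N = 6).
Normalized shortfalls: (58−11)/58 = 0.8103; (58−14)/58 = 0.7586; (58−34)/58 = 0.4138; (58−46)/58 = 0.2069.
Σ = 2.189655. Dividing by the full population N = 6 gives P₁ = 0.3649.

0.3649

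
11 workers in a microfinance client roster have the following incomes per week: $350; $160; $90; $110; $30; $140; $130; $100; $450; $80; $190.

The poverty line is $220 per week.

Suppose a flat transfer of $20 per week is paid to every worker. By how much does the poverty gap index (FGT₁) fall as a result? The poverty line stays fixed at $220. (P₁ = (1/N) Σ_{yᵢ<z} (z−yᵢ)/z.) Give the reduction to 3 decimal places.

0.074

Before: below the line — $30, $80, $90, $100, $110, $130, $140, $160, $190; poverty gap index (FGT₁) = 0.39256.
After the $20 transfer: below the line — $50, $100, $110, $120, $130, $150, $160, $180, $210; poverty gap index (FGT₁) = 0.31818.
Reduction = 0.39256 − 0.31818 = 0.074.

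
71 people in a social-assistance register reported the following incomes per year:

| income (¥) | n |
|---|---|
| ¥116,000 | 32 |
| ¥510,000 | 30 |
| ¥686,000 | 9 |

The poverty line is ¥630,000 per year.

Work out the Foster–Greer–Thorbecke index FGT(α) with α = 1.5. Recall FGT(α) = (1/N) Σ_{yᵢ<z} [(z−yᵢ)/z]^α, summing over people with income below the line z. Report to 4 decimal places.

Below the line: 32×¥116,000, 30×¥510,000 (q = 62 of N = 71).
Normalized shortfalls: (630000−116000)/630000 = 0.8159 (×32); (630000−510000)/630000 = 0.1905 (×30).
Raised to α = 1.5: 0.73694 (×32); 0.08313 (×30).
Sum = 26.076092; FGT(1.5) = 26.076092 / 71 = 0.3673.

0.3673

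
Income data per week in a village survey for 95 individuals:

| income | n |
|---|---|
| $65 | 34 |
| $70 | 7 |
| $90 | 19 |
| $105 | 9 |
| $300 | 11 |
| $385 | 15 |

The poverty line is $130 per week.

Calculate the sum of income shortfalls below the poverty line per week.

Incomes under z: 34×$65, 7×$70, 19×$90, 9×$105 (q = 69 of N = 95).
Individual gaps: 34×(130−65) = 2210; 7×(130−70) = 420; 19×(130−90) = 760; 9×(130−105) = 225.
Aggregate gap = $3,615.

$3,615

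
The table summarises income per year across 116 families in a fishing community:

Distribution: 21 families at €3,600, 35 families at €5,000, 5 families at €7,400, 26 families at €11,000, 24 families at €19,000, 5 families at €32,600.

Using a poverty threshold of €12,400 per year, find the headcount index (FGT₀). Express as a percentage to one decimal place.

87 of the 116 families have income below €12,400.
H = 87/116 = 75.0%.

75.0%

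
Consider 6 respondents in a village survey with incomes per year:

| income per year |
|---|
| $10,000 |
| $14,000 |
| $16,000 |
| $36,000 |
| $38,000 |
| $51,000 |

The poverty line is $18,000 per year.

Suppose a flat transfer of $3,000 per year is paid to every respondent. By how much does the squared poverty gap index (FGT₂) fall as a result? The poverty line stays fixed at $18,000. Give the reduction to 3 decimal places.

Before: below the line — $10,000, $14,000, $16,000; squared poverty gap index (FGT₂) = 0.04321.
After the $3,000 transfer: below the line — $13,000, $17,000; squared poverty gap index (FGT₂) = 0.01337.
Reduction = 0.04321 − 0.01337 = 0.030.

0.030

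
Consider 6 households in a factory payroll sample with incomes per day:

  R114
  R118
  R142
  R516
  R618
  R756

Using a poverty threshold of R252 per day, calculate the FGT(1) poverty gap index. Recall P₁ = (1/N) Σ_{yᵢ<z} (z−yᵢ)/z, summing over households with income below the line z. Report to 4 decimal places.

0.2526

Poor units: R114, R118, R142 (q = 3 of N = 6).
Relative gaps: (252−114)/252 = 0.5476; (252−118)/252 = 0.5317; (252−142)/252 = 0.4365.
Sum of shortfalls = 1.515873; P₁ averages over all N: 1.515873 / 6 = 0.2526.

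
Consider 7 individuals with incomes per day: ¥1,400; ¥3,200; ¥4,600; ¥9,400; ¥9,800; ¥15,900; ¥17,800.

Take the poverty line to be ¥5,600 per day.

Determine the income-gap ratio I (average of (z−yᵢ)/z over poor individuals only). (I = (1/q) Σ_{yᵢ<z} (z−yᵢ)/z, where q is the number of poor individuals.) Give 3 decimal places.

0.452

Incomes under z: ¥1,400, ¥3,200, ¥4,600 (q = 3 of N = 7).
Shortfall ratios (z−y)/z: 0.7500, 0.4286, 0.1786; sum = 1.357143.
I averages over the q = 3 poor units only: 1.357143 / 3 = 0.452.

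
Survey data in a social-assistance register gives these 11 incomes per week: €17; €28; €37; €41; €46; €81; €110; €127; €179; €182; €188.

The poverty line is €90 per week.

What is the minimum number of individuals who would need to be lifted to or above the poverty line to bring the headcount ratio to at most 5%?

Currently q = 6 of N = 11 are below the line (H = 0.545).
A headcount ratio of at most 5% allows at most ⌊0.05 × 11⌋ = 0 poor individuals.
So at least 6 − 0 = 6 must be lifted.

6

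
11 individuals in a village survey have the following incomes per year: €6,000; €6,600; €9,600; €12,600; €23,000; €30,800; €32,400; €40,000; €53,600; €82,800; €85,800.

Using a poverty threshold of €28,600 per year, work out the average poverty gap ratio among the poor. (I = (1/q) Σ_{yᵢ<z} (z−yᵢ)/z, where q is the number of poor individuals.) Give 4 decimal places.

0.5958

Incomes under z: €6,000, €6,600, €9,600, €12,600, €23,000 (q = 5 of N = 11).
Relative gaps: 0.7902, 0.7692, 0.6643, 0.5594, 0.1958; sum = 2.979021.
The income-gap ratio divides by q (the poor only): 2.979021 / 5 = 0.5958.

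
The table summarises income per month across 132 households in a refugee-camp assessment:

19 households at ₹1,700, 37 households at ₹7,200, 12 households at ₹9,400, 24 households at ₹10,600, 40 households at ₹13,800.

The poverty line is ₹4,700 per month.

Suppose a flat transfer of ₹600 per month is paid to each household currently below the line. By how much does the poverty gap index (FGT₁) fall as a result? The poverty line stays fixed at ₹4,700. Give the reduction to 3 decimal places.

0.018

Before: below the line — 19×₹1,700; poverty gap index (FGT₁) = 0.09188.
After the ₹600 transfer: below the line — 19×₹2,300; poverty gap index (FGT₁) = 0.07350.
Reduction = 0.09188 − 0.07350 = 0.018.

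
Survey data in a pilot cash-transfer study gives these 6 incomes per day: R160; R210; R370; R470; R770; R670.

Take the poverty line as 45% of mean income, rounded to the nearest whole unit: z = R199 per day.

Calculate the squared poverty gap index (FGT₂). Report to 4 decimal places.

Below the line: R160 (q = 1 of N = 6).
Shortfall ratios: (199−160)/199 = 0.1960.
Squared: 0.0384.
Sum = 0.038408; P₂ = 0.038408 / 6 = 0.0064.

0.0064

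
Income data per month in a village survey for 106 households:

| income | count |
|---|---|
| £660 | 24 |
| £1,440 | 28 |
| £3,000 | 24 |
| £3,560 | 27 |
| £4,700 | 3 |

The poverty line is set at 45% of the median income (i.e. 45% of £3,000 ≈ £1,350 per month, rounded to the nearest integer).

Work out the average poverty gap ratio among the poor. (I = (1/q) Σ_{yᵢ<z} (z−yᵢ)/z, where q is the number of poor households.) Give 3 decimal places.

Below z: 24×£660 (q = 24 of N = 106).
Shortfall ratios (z−y)/z: 0.5111 (×24); sum = 12.266667.
The income-gap ratio divides by q (the poor only): 12.266667 / 24 = 0.511.

0.511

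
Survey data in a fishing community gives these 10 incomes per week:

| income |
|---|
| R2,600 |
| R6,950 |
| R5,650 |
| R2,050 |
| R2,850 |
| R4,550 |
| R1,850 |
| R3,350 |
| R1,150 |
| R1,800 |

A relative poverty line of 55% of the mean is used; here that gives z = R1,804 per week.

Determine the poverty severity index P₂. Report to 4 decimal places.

Below the line: R1,150, R1,800 (q = 2 of N = 10).
Gap ratios (z−y)/z: (1804−1150)/1804 = 0.3625; (1804−1800)/1804 = 0.0022.
Squared: 0.1314; 0.0000.
Sum = 0.131431; P₂ = 0.131431 / 10 = 0.0131.

0.0131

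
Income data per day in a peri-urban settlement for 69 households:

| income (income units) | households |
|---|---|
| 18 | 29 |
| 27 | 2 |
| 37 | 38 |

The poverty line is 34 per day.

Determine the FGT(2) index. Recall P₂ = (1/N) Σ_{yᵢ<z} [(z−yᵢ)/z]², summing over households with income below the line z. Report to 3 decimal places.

0.094

Below the line: 29×18, 2×27 (q = 31 of N = 69).
Shortfall ratios: (34−18)/34 = 0.4706 (×29); (34−27)/34 = 0.2059 (×2).
Squared: 0.2215 (×29); 0.0424 (×2).
Sum = 6.506920; P₂ = 6.506920 / 69 = 0.094.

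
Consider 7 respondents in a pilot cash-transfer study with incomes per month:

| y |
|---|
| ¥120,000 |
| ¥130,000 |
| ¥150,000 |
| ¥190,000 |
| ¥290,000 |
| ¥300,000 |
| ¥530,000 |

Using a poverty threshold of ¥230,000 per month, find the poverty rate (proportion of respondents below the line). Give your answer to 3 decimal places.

0.571

4 of the 7 respondents have income below ¥230,000.
H = 4/7 = 0.571.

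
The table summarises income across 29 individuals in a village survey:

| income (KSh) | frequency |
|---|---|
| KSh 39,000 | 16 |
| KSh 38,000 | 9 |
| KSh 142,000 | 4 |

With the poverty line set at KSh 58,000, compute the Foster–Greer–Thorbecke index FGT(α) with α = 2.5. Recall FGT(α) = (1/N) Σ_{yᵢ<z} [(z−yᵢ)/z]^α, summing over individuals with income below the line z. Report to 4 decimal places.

0.0556

Incomes under z: 9×KSh 38,000, 16×KSh 39,000 (q = 25 of N = 29).
Normalized shortfalls: (58000−38000)/58000 = 0.3448 (×9); (58000−39000)/58000 = 0.3276 (×16).
Raised to α = 2.5: 0.06982 (×9); 0.06142 (×16).
Sum = 1.611146; FGT(2.5) = 1.611146 / 29 = 0.0556.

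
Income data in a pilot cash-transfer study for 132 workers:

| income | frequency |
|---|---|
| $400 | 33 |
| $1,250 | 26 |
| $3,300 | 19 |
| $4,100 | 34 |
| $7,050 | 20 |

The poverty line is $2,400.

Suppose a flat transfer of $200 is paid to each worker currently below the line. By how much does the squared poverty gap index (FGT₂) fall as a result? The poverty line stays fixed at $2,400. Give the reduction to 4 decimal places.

Before: below the line — 33×$400, 26×$1,250; squared poverty gap index (FGT₂) = 0.218835.
After the $200 transfer: below the line — 33×$600, 26×$1,450; squared poverty gap index (FGT₂) = 0.171487.
Reduction = 0.218835 − 0.171487 = 0.0473.

0.0473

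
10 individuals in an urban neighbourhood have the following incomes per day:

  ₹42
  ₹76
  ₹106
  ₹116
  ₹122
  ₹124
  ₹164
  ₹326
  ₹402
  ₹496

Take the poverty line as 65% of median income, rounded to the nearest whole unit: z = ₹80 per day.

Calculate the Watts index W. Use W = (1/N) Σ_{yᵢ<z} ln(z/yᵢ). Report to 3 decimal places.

0.070

Incomes under z: ₹42, ₹76 (q = 2 of N = 10).
Log gaps: ln(80/42) = 0.6444; ln(80/76) = 0.0513.
W = 0.695650 / 10 = 0.070.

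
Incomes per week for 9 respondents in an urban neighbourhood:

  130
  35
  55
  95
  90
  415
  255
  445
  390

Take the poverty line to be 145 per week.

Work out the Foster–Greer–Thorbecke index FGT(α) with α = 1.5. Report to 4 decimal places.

Below z: 35, 55, 90, 95, 130 (q = 5 of N = 9).
Normalized shortfalls: (145−35)/145 = 0.7586; (145−55)/145 = 0.6207; (145−90)/145 = 0.3793; (145−95)/145 = 0.3448; (145−130)/145 = 0.1034.
Raised to α = 1.5: 0.66075; 0.48900; 0.23361; 0.20249; 0.03327.
Sum = 1.619126; FGT(1.5) = 1.619126 / 9 = 0.1799.

0.1799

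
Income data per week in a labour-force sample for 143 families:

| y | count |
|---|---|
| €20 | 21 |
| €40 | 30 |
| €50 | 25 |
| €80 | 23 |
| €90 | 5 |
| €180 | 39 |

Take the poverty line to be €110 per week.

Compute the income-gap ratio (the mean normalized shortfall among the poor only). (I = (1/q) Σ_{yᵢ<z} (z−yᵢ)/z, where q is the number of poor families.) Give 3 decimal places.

Below the line: 21×€20, 30×€40, 25×€50, 23×€80, 5×€90 (q = 104 of N = 143).
Relative gaps: 0.8182 (×21), 0.6364 (×30), 0.5455 (×25), 0.2727 (×23), 0.1818 (×5); sum = 57.090909.
The income-gap ratio divides by q (the poor only): 57.090909 / 104 = 0.549.

0.549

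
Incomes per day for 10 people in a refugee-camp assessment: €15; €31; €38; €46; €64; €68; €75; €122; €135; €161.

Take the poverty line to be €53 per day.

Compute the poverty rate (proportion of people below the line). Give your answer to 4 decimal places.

4 of the 10 people have income below €53.
H = 4/10 = 0.4000.

0.4000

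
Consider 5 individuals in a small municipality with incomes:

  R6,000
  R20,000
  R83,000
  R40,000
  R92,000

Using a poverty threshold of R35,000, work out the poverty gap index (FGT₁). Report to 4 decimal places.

0.2514

Below z: R6,000, R20,000 (q = 2 of N = 5).
Gap ratios (z−y)/z: (35000−6000)/35000 = 0.8286; (35000−20000)/35000 = 0.4286.
Sum of shortfalls = 1.257143; P₁ averages over all N: 1.257143 / 5 = 0.2514.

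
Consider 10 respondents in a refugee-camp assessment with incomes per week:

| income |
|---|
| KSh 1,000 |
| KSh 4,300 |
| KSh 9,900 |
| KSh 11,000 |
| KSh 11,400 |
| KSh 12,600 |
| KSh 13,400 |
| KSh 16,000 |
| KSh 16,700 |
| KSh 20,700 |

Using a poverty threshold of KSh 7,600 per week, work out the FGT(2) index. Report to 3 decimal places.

0.094

Poor units: KSh 1,000, KSh 4,300 (q = 2 of N = 10).
Normalized shortfalls: (7600−1000)/7600 = 0.8684; (7600−4300)/7600 = 0.4342.
Squared: 0.7542; 0.1885.
Sum = 0.942694; P₂ = 0.942694 / 10 = 0.094.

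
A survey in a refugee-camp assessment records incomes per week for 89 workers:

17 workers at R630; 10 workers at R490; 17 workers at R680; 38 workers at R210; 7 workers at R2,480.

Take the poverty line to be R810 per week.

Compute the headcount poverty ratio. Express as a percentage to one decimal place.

82 of the 89 workers have income below R810.
H = 82/89 = 92.1%.

92.1%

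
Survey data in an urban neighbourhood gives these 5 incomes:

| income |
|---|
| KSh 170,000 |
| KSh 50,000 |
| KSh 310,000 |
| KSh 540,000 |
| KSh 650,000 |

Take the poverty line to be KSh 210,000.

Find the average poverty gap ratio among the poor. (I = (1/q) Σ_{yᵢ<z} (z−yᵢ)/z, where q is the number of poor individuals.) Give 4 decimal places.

0.4762

Poor units: KSh 50,000, KSh 170,000 (q = 2 of N = 5).
Relative gaps: 0.7619, 0.1905; sum = 0.952381.
The income-gap ratio divides by q (the poor only): 0.952381 / 2 = 0.4762.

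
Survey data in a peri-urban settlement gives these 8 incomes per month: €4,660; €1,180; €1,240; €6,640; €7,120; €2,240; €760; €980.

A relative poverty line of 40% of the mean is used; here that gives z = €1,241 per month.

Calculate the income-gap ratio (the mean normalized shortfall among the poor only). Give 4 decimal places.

0.1620

Poor units: €760, €980, €1,180, €1,240 (q = 4 of N = 8).
Shortfall ratios (z−y)/z: 0.3876, 0.2103, 0.0492, 0.0008; sum = 0.647865.
The income-gap ratio divides by q (the poor only): 0.647865 / 4 = 0.1620.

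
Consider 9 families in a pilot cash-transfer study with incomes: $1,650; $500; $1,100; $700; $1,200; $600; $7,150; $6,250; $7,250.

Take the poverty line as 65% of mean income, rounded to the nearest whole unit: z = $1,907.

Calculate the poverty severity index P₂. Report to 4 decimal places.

0.1944

Below z: $500, $600, $700, $1,100, $1,200, $1,650 (q = 6 of N = 9).
Normalized shortfalls: (1907−500)/1907 = 0.7378; (1907−600)/1907 = 0.6854; (1907−700)/1907 = 0.6329; (1907−1100)/1907 = 0.4232; (1907−1200)/1907 = 0.3707; (1907−1650)/1907 = 0.1348.
Squared: 0.5444; 0.4697; 0.4006; 0.1791; 0.1374; 0.0182.
Sum = 1.749384; P₂ = 1.749384 / 9 = 0.1944.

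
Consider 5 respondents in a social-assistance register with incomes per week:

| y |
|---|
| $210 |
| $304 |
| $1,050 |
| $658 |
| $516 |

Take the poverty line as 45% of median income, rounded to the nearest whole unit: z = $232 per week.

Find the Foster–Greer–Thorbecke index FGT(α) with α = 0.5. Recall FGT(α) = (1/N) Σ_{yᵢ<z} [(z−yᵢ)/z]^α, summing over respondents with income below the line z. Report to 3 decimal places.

0.062

Poor units: $210 (q = 1 of N = 5).
Gap ratios (z−y)/z: (232−210)/232 = 0.0948.
Raised to α = 0.5: 0.30794.
Sum = 0.307941; FGT(0.5) = 0.307941 / 5 = 0.062.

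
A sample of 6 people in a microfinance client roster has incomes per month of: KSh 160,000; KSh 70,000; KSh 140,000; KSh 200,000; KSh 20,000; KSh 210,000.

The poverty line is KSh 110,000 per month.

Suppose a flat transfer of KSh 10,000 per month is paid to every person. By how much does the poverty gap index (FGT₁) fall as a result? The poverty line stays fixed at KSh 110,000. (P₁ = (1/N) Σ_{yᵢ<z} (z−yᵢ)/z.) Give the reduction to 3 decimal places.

0.030

Before: below the line — KSh 20,000, KSh 70,000; poverty gap index (FGT₁) = 0.19697.
After the KSh 10,000 transfer: below the line — KSh 30,000, KSh 80,000; poverty gap index (FGT₁) = 0.16667.
Reduction = 0.19697 − 0.16667 = 0.030.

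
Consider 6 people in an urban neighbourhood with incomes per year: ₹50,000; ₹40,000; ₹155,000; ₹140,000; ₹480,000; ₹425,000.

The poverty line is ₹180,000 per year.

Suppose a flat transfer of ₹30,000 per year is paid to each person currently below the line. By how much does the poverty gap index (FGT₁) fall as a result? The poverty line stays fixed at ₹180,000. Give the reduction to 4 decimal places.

0.1065

Before: below the line — ₹40,000, ₹50,000, ₹140,000, ₹155,000; poverty gap index (FGT₁) = 0.310185.
After the ₹30,000 transfer: below the line — ₹70,000, ₹80,000, ₹170,000; poverty gap index (FGT₁) = 0.203704.
Reduction = 0.310185 − 0.203704 = 0.1065.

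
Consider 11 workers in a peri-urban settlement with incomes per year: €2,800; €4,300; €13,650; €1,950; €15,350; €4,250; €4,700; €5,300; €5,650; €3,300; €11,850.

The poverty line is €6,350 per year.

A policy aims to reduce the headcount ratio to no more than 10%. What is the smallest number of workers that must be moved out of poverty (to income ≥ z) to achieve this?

8 of the 11 workers are poor, so H = 8/11 = 0.727.
A headcount ratio of at most 10% allows at most ⌊0.10 × 11⌋ = 1 poor workers.
So at least 8 − 1 = 7 must be lifted.

7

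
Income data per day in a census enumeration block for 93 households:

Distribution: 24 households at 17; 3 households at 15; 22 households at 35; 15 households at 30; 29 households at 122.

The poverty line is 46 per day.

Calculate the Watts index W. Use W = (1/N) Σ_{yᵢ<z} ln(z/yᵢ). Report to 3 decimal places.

Poor units: 3×15, 24×17, 15×30, 22×35 (q = 64 of N = 93).
ln(z/y) terms: ln(46/15) = 1.1206 (×3); ln(46/17) = 0.9954 (×24); ln(46/30) = 0.4274 (×15); ln(46/35) = 0.2733 (×22).
W = 39.676160 / 93 = 0.427.

0.427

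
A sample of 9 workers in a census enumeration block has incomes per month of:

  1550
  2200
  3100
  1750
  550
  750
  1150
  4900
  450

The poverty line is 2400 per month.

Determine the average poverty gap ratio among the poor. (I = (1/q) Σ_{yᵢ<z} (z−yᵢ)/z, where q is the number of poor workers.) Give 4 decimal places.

0.5000

Below the line: 450, 550, 750, 1150, 1550, 1750, 2200 (q = 7 of N = 9).
Relative gaps: 0.8125, 0.7708, 0.6875, 0.5208, 0.3542, 0.2708, 0.0833; sum = 3.500000.
I averages over the q = 7 poor units only: 3.500000 / 7 = 0.5000.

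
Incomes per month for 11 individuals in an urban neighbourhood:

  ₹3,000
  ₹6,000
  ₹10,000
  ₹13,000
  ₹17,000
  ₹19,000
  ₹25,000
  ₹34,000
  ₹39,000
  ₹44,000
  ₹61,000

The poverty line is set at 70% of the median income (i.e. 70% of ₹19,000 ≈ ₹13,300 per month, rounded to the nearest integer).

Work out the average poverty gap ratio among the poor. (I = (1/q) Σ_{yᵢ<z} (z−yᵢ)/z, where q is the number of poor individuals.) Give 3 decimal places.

0.398

Poor units: ₹3,000, ₹6,000, ₹10,000, ₹13,000 (q = 4 of N = 11).
Relative gaps: 0.7744, 0.5489, 0.2481, 0.0226; sum = 1.593985.
The income-gap ratio divides by q (the poor only): 1.593985 / 4 = 0.398.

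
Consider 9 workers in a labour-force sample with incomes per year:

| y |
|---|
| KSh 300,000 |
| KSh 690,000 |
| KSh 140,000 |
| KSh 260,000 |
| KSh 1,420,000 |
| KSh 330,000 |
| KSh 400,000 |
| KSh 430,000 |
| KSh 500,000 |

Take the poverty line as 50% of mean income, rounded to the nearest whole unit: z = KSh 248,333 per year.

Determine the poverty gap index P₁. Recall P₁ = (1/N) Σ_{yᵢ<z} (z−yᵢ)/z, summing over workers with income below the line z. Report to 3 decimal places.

Below the line: KSh 140,000 (q = 1 of N = 9).
Relative gaps: (248333−140000)/248333 = 0.4362.
Sum of shortfalls = 0.436241; P₁ averages over all N: 0.436241 / 9 = 0.048.

0.048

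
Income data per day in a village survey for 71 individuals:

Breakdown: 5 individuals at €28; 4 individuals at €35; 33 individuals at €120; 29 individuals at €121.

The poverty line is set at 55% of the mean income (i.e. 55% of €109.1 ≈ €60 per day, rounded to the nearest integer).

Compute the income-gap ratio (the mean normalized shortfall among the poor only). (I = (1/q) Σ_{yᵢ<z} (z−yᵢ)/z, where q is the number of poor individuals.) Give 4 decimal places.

0.4815

Poor units: 5×€28, 4×€35 (q = 9 of N = 71).
Shortfall ratios (z−y)/z: 0.5333 (×5), 0.4167 (×4); sum = 4.333333.
The income-gap ratio divides by q (the poor only): 4.333333 / 9 = 0.4815.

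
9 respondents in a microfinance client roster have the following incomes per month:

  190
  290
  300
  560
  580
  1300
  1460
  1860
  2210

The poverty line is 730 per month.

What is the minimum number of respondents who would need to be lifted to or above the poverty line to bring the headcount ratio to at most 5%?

5

Currently q = 5 of N = 9 are below the line (H = 0.556).
A headcount ratio of at most 5% allows at most ⌊0.05 × 9⌋ = 0 poor respondents.
So at least 5 − 0 = 5 must be lifted.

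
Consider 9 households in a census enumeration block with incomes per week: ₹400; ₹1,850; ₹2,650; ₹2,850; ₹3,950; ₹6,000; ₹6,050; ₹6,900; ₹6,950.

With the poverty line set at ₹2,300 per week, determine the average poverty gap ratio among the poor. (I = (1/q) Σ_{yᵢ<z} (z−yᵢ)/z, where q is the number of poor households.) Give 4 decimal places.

Below z: ₹400, ₹1,850 (q = 2 of N = 9).
Shortfall ratios (z−y)/z: 0.8261, 0.1957; sum = 1.021739.
I averages over the q = 2 poor units only: 1.021739 / 2 = 0.5109.

0.5109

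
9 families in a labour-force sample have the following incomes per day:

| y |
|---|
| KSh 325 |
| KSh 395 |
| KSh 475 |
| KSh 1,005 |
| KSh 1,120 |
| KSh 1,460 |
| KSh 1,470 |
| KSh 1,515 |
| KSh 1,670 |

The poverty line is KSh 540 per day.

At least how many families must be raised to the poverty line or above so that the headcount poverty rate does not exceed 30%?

1

Currently q = 3 of N = 9 are below the line (H = 0.333).
A headcount ratio of at most 30% allows at most ⌊0.30 × 9⌋ = 2 poor families.
So at least 3 − 2 = 1 must be lifted.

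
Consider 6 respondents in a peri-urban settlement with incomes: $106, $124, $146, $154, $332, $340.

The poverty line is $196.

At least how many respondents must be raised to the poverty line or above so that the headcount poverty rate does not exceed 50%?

4 of the 6 respondents are poor, so H = 4/6 = 0.667.
A headcount ratio of at most 50% allows at most ⌊0.50 × 6⌋ = 3 poor respondents.
So at least 4 − 3 = 1 must be lifted.

1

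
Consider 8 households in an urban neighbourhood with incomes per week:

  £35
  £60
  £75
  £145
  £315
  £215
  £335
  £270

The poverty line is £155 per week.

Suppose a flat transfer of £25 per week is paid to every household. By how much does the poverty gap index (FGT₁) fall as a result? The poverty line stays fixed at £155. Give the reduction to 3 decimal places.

Before: below the line — £35, £60, £75, £145; poverty gap index (FGT₁) = 0.24597.
After the £25 transfer: below the line — £60, £85, £100; poverty gap index (FGT₁) = 0.17742.
Reduction = 0.24597 − 0.17742 = 0.069.

0.069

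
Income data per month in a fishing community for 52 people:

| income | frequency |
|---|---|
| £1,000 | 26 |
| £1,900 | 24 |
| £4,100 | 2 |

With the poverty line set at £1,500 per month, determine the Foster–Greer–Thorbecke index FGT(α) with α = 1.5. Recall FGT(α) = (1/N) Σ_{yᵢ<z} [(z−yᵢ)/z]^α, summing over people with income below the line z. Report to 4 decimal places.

0.0962

Incomes under z: 26×£1,000 (q = 26 of N = 52).
Relative gaps: (1500−1000)/1500 = 0.3333 (×26).
Raised to α = 1.5: 0.19245 (×26).
Sum = 5.003702; FGT(1.5) = 5.003702 / 52 = 0.0962.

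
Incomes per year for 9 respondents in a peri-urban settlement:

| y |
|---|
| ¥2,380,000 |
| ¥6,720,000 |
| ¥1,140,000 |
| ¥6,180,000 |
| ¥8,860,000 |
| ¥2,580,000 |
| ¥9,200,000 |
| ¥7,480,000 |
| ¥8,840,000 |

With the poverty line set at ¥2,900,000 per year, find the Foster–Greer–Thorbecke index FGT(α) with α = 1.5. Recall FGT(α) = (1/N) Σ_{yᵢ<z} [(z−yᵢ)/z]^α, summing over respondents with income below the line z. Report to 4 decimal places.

Below z: ¥1,140,000, ¥2,380,000, ¥2,580,000 (q = 3 of N = 9).
Normalized shortfalls: (2900000−1140000)/2900000 = 0.6069; (2900000−2380000)/2900000 = 0.1793; (2900000−2580000)/2900000 = 0.1103.
Raised to α = 1.5: 0.47279; 0.07593; 0.03665.
Sum = 0.585378; FGT(1.5) = 0.585378 / 9 = 0.0650.

0.0650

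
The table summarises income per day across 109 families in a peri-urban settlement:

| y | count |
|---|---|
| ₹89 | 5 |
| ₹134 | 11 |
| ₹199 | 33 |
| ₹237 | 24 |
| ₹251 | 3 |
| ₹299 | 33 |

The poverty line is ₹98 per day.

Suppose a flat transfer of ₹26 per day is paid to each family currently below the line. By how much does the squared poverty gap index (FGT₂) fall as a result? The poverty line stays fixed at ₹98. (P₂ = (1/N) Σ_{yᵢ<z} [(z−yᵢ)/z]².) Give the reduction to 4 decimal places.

0.0004

Before: below the line — 5×₹89; squared poverty gap index (FGT₂) = 0.000387.
After the ₹26 transfer: below the line — none; squared poverty gap index (FGT₂) = 0.000000.
Reduction = 0.000387 − 0.000000 = 0.0004.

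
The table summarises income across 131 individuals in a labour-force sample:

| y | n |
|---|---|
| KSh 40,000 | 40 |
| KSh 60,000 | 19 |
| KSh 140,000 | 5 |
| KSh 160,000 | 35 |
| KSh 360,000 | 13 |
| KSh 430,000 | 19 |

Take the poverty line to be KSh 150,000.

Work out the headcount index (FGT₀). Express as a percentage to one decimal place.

48.9%

64 of the 131 individuals have income below KSh 150,000.
H = 64/131 = 48.9%.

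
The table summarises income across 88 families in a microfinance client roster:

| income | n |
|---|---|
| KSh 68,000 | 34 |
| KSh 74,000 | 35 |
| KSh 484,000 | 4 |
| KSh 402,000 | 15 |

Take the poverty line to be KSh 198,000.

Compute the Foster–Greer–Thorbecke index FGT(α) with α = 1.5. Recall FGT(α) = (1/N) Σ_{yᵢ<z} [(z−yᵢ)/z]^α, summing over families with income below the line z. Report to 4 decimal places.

Poor units: 34×KSh 68,000, 35×KSh 74,000 (q = 69 of N = 88).
Gap ratios (z−y)/z: (198000−68000)/198000 = 0.6566 (×34); (198000−74000)/198000 = 0.6263 (×35).
Raised to α = 1.5: 0.53201 (×34); 0.49560 (×35).
Sum = 35.434371; FGT(1.5) = 35.434371 / 88 = 0.4027.

0.4027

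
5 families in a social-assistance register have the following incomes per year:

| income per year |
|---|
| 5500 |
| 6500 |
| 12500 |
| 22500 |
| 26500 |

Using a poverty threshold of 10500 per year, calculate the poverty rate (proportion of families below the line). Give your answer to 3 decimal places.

0.400

2 of the 5 families have income below 10500.
H = 2/5 = 0.400.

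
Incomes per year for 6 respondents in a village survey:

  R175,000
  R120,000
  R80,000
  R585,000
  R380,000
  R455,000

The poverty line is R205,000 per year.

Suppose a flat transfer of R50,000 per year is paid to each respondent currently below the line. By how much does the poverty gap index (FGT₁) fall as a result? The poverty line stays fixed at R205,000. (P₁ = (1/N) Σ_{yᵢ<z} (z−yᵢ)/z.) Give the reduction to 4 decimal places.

Before: below the line — R80,000, R120,000, R175,000; poverty gap index (FGT₁) = 0.195122.
After the R50,000 transfer: below the line — R130,000, R170,000; poverty gap index (FGT₁) = 0.089431.
Reduction = 0.195122 − 0.089431 = 0.1057.

0.1057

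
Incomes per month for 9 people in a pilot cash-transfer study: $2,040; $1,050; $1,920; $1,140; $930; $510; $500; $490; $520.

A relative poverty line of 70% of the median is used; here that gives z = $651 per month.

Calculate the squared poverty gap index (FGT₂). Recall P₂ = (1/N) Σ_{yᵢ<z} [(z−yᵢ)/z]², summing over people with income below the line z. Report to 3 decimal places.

0.022

Below the line: $490, $500, $510, $520 (q = 4 of N = 9).
Relative gaps: (651−490)/651 = 0.2473; (651−500)/651 = 0.2320; (651−510)/651 = 0.2166; (651−520)/651 = 0.2012.
Squared: 0.0612; 0.0538; 0.0469; 0.0405.
Sum = 0.202369; P₂ = 0.202369 / 9 = 0.022.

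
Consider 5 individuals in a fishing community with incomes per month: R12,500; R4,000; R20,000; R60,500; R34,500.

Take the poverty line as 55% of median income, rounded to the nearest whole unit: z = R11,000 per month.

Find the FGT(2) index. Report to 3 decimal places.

0.081

Below the line: R4,000 (q = 1 of N = 5).
Gap ratios (z−y)/z: (11000−4000)/11000 = 0.6364.
Squared: 0.4050.
Sum = 0.404959; P₂ = 0.404959 / 5 = 0.081.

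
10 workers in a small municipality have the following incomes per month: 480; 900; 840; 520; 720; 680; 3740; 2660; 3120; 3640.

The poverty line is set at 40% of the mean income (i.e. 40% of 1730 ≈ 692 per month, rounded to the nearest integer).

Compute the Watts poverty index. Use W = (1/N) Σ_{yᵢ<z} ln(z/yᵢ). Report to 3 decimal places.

0.067

Below z: 480, 520, 680 (q = 3 of N = 10).
ln(z/y) terms: ln(692/480) = 0.3658; ln(692/520) = 0.2858; ln(692/680) = 0.0175.
W = 0.669050 / 10 = 0.067.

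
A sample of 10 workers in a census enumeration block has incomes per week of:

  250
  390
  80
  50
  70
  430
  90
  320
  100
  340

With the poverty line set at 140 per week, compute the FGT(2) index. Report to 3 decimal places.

0.106

Below z: 50, 70, 80, 90, 100 (q = 5 of N = 10).
Gap ratios (z−y)/z: (140−50)/140 = 0.6429; (140−70)/140 = 0.5000; (140−80)/140 = 0.4286; (140−90)/140 = 0.3571; (140−100)/140 = 0.2857.
Squared: 0.4133; 0.2500; 0.1837; 0.1276; 0.0816.
Sum = 1.056122; P₂ = 1.056122 / 10 = 0.106.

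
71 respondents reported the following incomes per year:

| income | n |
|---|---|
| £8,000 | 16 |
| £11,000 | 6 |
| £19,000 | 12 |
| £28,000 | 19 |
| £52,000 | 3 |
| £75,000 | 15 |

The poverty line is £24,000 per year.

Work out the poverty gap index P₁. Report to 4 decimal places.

0.2312

Below z: 16×£8,000, 6×£11,000, 12×£19,000 (q = 34 of N = 71).
Gap ratios (z−y)/z: (24000−8000)/24000 = 0.6667 (×16); (24000−11000)/24000 = 0.5417 (×6); (24000−19000)/24000 = 0.2083 (×12).
Sum of shortfalls = 16.416667; P₁ averages over all N: 16.416667 / 71 = 0.2312.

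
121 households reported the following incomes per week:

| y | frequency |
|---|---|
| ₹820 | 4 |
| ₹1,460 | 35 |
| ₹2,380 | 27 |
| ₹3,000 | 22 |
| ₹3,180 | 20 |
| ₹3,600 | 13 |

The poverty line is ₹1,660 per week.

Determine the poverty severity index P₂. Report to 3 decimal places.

0.013

Below z: 4×₹820, 35×₹1,460 (q = 39 of N = 121).
Gap ratios (z−y)/z: (1660−820)/1660 = 0.5060 (×4); (1660−1460)/1660 = 0.1205 (×35).
Squared: 0.2561 (×4); 0.0145 (×35).
Sum = 1.532298; P₂ = 1.532298 / 121 = 0.013.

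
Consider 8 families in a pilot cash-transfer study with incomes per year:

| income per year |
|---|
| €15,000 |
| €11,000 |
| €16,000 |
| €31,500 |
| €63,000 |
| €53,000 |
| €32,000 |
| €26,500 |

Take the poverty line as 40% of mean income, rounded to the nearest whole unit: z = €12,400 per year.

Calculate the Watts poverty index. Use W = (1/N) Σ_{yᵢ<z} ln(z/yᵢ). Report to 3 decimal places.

0.015

Incomes under z: €11,000 (q = 1 of N = 8).
Log shortfalls: ln(12400/11000) = 0.1198.
W = 0.119801 / 8 = 0.015.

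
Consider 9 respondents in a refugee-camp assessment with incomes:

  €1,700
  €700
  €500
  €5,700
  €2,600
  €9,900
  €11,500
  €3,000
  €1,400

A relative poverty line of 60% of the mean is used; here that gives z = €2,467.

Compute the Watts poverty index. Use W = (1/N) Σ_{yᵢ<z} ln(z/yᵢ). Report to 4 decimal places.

Incomes under z: €500, €700, €1,400, €1,700 (q = 4 of N = 9).
ln(z/y) terms: ln(2467/500) = 1.5962; ln(2467/700) = 1.2597; ln(2467/1400) = 0.5665; ln(2467/1700) = 0.3724.
W = 3.794733 / 9 = 0.4216.

0.4216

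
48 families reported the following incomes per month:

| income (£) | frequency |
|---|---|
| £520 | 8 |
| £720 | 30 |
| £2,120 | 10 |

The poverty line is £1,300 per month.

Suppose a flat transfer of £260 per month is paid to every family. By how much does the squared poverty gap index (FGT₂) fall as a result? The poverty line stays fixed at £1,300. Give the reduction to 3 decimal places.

0.120

Before: below the line — 8×£520, 30×£720; squared poverty gap index (FGT₂) = 0.18441.
After the £260 transfer: below the line — 8×£780, 30×£980; squared poverty gap index (FGT₂) = 0.06454.
Reduction = 0.18441 − 0.06454 = 0.120.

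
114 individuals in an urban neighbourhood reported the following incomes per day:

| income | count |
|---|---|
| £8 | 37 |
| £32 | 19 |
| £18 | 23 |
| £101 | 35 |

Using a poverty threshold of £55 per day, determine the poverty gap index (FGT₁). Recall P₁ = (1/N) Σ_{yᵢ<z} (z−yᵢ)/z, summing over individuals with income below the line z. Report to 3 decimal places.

Incomes under z: 37×£8, 23×£18, 19×£32 (q = 79 of N = 114).
Normalized shortfalls: (55−8)/55 = 0.8545 (×37); (55−18)/55 = 0.6727 (×23); (55−32)/55 = 0.4182 (×19).
Sum of shortfalls = 55.036364; P₁ averages over all N: 55.036364 / 114 = 0.483.

0.483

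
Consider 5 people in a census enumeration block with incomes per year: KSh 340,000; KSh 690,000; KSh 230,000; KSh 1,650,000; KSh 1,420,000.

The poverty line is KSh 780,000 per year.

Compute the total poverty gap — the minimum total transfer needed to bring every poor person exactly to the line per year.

KSh 1,080,000

Incomes under z: KSh 230,000, KSh 340,000, KSh 690,000 (q = 3 of N = 5).
Individual gaps: 780000−230000 = 550000; 780000−340000 = 440000; 780000−690000 = 90000.
Aggregate gap = KSh 1,080,000.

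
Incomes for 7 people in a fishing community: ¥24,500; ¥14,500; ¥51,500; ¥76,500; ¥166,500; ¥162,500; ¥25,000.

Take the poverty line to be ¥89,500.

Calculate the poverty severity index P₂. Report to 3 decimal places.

0.279

Below the line: ¥14,500, ¥24,500, ¥25,000, ¥51,500, ¥76,500 (q = 5 of N = 7).
Gap ratios (z−y)/z: (89500−14500)/89500 = 0.8380; (89500−24500)/89500 = 0.7263; (89500−25000)/89500 = 0.7207; (89500−51500)/89500 = 0.4246; (89500−76500)/89500 = 0.1453.
Squared: 0.7022; 0.5274; 0.5194; 0.1803; 0.0211.
Sum = 1.950407; P₂ = 1.950407 / 7 = 0.279.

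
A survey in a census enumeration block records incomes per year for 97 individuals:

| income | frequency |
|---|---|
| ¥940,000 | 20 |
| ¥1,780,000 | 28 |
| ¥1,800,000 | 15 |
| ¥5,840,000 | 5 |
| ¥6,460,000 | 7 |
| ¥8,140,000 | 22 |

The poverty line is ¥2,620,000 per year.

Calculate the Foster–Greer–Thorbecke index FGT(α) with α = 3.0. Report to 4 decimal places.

0.0686

Below z: 20×¥940,000, 28×¥1,780,000, 15×¥1,800,000 (q = 63 of N = 97).
Relative gaps: (2620000−940000)/2620000 = 0.6412 (×20); (2620000−1780000)/2620000 = 0.3206 (×28); (2620000−1800000)/2620000 = 0.3130 (×15).
Raised to α = 3.0: 0.26365 (×20); 0.03296 (×28); 0.03066 (×15).
Sum = 6.655584; FGT(3.0) = 6.655584 / 97 = 0.0686.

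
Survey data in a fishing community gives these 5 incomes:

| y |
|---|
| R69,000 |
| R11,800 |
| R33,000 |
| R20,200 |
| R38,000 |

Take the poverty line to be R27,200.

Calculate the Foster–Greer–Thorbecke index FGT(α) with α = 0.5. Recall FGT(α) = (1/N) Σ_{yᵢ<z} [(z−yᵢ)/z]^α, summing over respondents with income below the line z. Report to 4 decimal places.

0.2519

Below z: R11,800, R20,200 (q = 2 of N = 5).
Relative gaps: (27200−11800)/27200 = 0.5662; (27200−20200)/27200 = 0.2574.
Raised to α = 0.5: 0.75245; 0.50730.
Sum = 1.259747; FGT(0.5) = 1.259747 / 5 = 0.2519.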